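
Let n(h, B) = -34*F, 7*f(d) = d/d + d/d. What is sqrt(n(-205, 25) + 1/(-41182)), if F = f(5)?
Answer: I*sqrt(807277608942)/288274 ≈ 3.1168*I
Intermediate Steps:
f(d) = 2/7 (f(d) = (d/d + d/d)/7 = (1 + 1)/7 = (1/7)*2 = 2/7)
F = 2/7 ≈ 0.28571
n(h, B) = -68/7 (n(h, B) = -34*2/7 = -68/7)
sqrt(n(-205, 25) + 1/(-41182)) = sqrt(-68/7 + 1/(-41182)) = sqrt(-68/7 - 1/41182) = sqrt(-2800383/288274) = I*sqrt(807277608942)/288274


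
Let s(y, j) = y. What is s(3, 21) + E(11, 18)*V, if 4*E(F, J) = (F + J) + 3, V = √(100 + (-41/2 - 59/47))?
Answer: 3 + 4*√691370/47 ≈ 73.765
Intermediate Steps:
V = √691370/94 (V = √(100 + (-41*½ - 59*1/47)) = √(100 + (-41/2 - 59/47)) = √(100 - 2045/94) = √(7355/94) = √691370/94 ≈ 8.8456)
E(F, J) = ¾ + F/4 + J/4 (E(F, J) = ((F + J) + 3)/4 = (3 + F + J)/4 = ¾ + F/4 + J/4)
s(3, 21) + E(11, 18)*V = 3 + (¾ + (¼)*11 + (¼)*18)*(√691370/94) = 3 + (¾ + 11/4 + 9/2)*(√691370/94) = 3 + 8*(√691370/94) = 3 + 4*√691370/47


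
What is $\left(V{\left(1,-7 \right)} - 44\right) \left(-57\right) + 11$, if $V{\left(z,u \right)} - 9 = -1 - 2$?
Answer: $2177$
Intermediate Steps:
$V{\left(z,u \right)} = 6$ ($V{\left(z,u \right)} = 9 - 3 = 6$)
$\left(V{\left(1,-7 \right)} - 44\right) \left(-57\right) + 11 = \left(6 - 44\right) \left(-57\right) + 11 = \left(-38\right) \left(-57\right) + 11 = 2166 + 11 = 2177$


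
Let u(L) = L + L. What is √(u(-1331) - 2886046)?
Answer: 2*I*√722177 ≈ 1699.6*I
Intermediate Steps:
u(L) = 2*L
√(u(-1331) - 2886046) = √(2*(-1331) - 2886046) = √(-2662 - 2886046) = √(-2888708) = 2*I*√722177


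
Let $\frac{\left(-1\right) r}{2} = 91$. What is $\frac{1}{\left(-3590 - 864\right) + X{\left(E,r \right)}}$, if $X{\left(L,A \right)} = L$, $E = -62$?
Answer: $- \frac{1}{4516} \approx -0.00022143$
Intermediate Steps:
$r = -182$ ($r = \left(-2\right) 91 = -182$)
$\frac{1}{\left(-3590 - 864\right) + X{\left(E,r \right)}} = \frac{1}{\left(-3590 - 864\right) - 62} = \frac{1}{-4454 - 62} = \frac{1}{-4516} = - \frac{1}{4516}$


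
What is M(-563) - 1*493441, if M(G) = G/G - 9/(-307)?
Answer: -151486071/307 ≈ -4.9344e+5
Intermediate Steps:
M(G) = 316/307 (M(G) = 1 - 9*(-1/307) = 1 + 9/307 = 316/307)
M(-563) - 1*493441 = 316/307 - 1*493441 = 316/307 - 493441 = -151486071/307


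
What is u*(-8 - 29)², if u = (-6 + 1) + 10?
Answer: 6845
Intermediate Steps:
u = 5 (u = -5 + 10 = 5)
u*(-8 - 29)² = 5*(-8 - 29)² = 5*(-37)² = 5*1369 = 6845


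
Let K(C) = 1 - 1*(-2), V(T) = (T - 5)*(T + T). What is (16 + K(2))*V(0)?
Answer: 0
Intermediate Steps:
V(T) = 2*T*(-5 + T) (V(T) = (-5 + T)*(2*T) = 2*T*(-5 + T))
K(C) = 3 (K(C) = 1 + 2 = 3)
(16 + K(2))*V(0) = (16 + 3)*(2*0*(-5 + 0)) = 19*(2*0*(-5)) = 19*0 = 0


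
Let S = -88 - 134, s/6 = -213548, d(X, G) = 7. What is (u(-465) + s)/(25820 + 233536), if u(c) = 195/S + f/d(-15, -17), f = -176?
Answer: -221240221/44782136 ≈ -4.9404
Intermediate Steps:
s = -1281288 (s = 6*(-213548) = -1281288)
S = -222
u(c) = -13479/518 (u(c) = 195/(-222) - 176/7 = 195*(-1/222) - 176*⅐ = -65/74 - 176/7 = -13479/518)
(u(-465) + s)/(25820 + 233536) = (-13479/518 - 1281288)/(25820 + 233536) = -663720663/518/259356 = -663720663/518*1/259356 = -221240221/44782136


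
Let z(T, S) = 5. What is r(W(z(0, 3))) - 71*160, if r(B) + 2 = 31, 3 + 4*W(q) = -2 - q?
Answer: -11331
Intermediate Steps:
W(q) = -5/4 - q/4 (W(q) = -3/4 + (-2 - q)/4 = -3/4 + (-1/2 - q/4) = -5/4 - q/4)
r(B) = 29 (r(B) = -2 + 31 = 29)
r(W(z(0, 3))) - 71*160 = 29 - 71*160 = 29 - 11360 = -11331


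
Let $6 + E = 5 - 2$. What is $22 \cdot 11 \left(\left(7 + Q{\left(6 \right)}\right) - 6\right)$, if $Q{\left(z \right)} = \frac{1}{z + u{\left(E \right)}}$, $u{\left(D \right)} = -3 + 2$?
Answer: $\frac{1452}{5} \approx 290.4$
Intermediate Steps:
$E = -3$ ($E = -6 + \left(5 - 2\right) = -6 + 3 = -3$)
$u{\left(D \right)} = -1$
$Q{\left(z \right)} = \frac{1}{-1 + z}$ ($Q{\left(z \right)} = \frac{1}{z - 1} = \frac{1}{-1 + z}$)
$22 \cdot 11 \left(\left(7 + Q{\left(6 \right)}\right) - 6\right) = 22 \cdot 11 \left(\left(7 + \frac{1}{-1 + 6}\right) - 6\right) = 242 \left(\left(7 + \frac{1}{5}\right) - 6\right) = 242 \left(\frac{36}{5} - 6\right) = 242 \cdot \frac{6}{5} = \frac{1452}{5}$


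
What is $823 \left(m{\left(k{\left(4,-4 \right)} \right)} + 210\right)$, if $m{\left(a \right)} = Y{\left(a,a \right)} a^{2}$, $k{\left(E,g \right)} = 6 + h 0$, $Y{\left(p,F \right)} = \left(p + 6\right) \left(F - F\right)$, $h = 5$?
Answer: $172830$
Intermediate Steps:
$Y{\left(p,F \right)} = 0$ ($Y{\left(p,F \right)} = \left(6 + p\right) 0 = 0$)
$k{\left(E,g \right)} = 6$ ($k{\left(E,g \right)} = 6 + 5 \cdot 0 = 6 + 0 = 6$)
$m{\left(a \right)} = 0$ ($m{\left(a \right)} = 0 a^{2} = 0$)
$823 \left(m{\left(k{\left(4,-4 \right)} \right)} + 210\right) = 823 \left(0 + 210\right) = 823 \cdot 210 = 172830$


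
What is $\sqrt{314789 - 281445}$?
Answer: $8 \sqrt{521} \approx 182.6$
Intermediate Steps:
$\sqrt{314789 - 281445} = \sqrt{33344} = 8 \sqrt{521}$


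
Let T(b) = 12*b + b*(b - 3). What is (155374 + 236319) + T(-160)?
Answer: 415853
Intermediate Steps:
T(b) = 12*b + b*(-3 + b)
(155374 + 236319) + T(-160) = (155374 + 236319) - 160*(9 - 160) = 391693 - 160*(-151) = 391693 + 24160 = 415853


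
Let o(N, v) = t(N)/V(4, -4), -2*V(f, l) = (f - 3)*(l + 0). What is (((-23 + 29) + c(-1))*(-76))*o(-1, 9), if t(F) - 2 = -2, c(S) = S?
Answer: 0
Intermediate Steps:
V(f, l) = -l*(-3 + f)/2 (V(f, l) = -(f - 3)*(l + 0)/2 = -(-3 + f)*l/2 = -l*(-3 + f)/2)
t(F) = 0 (t(F) = 2 - 2 = 0)
o(N, v) = 0 (o(N, v) = 0/(((½)*(-4)*(3 - 1*4))) = 0/(((½)*(-4)*(3 - 4))) = 0/(((½)*(-4)*(-1))) = 0/2 = 0*(½) = 0)
(((-23 + 29) + c(-1))*(-76))*o(-1, 9) = (((-23 + 29) - 1)*(-76))*0 = ((6 - 1)*(-76))*0 = (5*(-76))*0 = -380*0 = 0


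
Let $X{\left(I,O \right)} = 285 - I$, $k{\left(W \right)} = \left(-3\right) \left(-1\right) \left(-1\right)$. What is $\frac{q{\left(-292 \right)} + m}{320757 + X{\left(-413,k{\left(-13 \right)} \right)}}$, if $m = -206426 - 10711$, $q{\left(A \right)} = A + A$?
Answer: $- \frac{217721}{321455} \approx -0.6773$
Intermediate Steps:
$k{\left(W \right)} = -3$ ($k{\left(W \right)} = 3 \left(-1\right) = -3$)
$q{\left(A \right)} = 2 A$
$m = -217137$
$\frac{q{\left(-292 \right)} + m}{320757 + X{\left(-413,k{\left(-13 \right)} \right)}} = \frac{2 \left(-292\right) - 217137}{320757 + \left(285 - -413\right)} = \frac{-584 - 217137}{320757 + \left(285 + 413\right)} = - \frac{217721}{320757 + 698} = - \frac{217721}{321455}$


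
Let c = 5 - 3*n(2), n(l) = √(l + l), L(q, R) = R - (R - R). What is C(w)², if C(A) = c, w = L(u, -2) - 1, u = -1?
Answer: 1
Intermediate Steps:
L(q, R) = R (L(q, R) = R - 1*0 = R + 0 = R)
n(l) = √2*√l (n(l) = √(2*l) = √2*√l)
c = -1 (c = 5 - 3*√2*√2 = 5 - 3*2 = 5 - 6 = -1)
w = -3 (w = -2 - 1 = -3)
C(A) = -1
C(w)² = (-1)² = 1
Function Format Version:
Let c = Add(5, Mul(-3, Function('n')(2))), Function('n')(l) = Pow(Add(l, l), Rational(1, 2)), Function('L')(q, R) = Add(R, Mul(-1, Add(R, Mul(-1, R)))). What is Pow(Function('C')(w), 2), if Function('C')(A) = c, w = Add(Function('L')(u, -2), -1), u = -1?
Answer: 1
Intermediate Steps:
Function('L')(q, R) = R (Function('L')(q, R) = Add(R, Mul(-1, 0)) = Add(R, 0) = R)
Function('n')(l) = Mul(Pow(2, Rational(1, 2)), Pow(l, Rational(1, 2))) (Function('n')(l) = Pow(Mul(2, l), Rational(1, 2)) = Mul(Pow(2, Rational(1, 2)), Pow(l, Rational(1, 2))))
c = -1 (c = Add(5, Mul(-3, Mul(Pow(2, Rational(1, 2)), Pow(2, Rational(1, 2))))) = Add(5, Mul(-3, 2)) = Add(5, -6) = -1)
w = -3 (w = Add(-2, -1) = -3)
Function('C')(A) = -1
Pow(Function('C')(w), 2) = Pow(-1, 2) = 1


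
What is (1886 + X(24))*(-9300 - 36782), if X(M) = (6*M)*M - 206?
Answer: -236677152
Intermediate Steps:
X(M) = -206 + 6*M² (X(M) = 6*M² - 206 = -206 + 6*M²)
(1886 + X(24))*(-9300 - 36782) = (1886 + (-206 + 6*24²))*(-9300 - 36782) = (1886 + (-206 + 6*576))*(-46082) = (1886 + (-206 + 3456))*(-46082) = (1886 + 3250)*(-46082) = 5136*(-46082) = -236677152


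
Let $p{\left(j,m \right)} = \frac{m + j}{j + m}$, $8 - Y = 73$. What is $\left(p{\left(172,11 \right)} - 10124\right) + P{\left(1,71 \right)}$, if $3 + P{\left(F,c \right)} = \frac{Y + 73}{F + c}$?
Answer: $- \frac{91133}{9} \approx -10126.0$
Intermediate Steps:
$Y = -65$ ($Y = 8 - 73 = -65$)
$P{\left(F,c \right)} = -3 + \frac{8}{F + c}$ ($P{\left(F,c \right)} = -3 + \frac{-65 + 73}{F + c} = -3 + \frac{8}{F + c}$)
$p{\left(j,m \right)} = 1$ ($p{\left(j,m \right)} = \frac{j + m}{j + m} = 1$)
$\left(p{\left(172,11 \right)} - 10124\right) + P{\left(1,71 \right)} = \left(1 - 10124\right) + \frac{8 - 3 - 213}{1 + 71} = -10123 + \frac{8 - 3 - 213}{72} = -10123 + \frac{1}{72} \left(-208\right) = -10123 - \frac{26}{9} = - \frac{91133}{9}$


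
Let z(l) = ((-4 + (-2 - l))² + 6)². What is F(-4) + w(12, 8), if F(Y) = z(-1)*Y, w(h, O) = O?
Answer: -3836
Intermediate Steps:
z(l) = (6 + (-6 - l)²)² (z(l) = ((-6 - l)² + 6)² = (6 + (-6 - l)²)²)
F(Y) = 961*Y (F(Y) = (6 + (6 - 1)²)²*Y = (6 + 5²)²*Y = (6 + 25)²*Y = 31²*Y = 961*Y)
F(-4) + w(12, 8) = 961*(-4) + 8 = -3844 + 8 = -3836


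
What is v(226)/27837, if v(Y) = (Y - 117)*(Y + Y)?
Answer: 49268/27837 ≈ 1.7699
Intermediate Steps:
v(Y) = 2*Y*(-117 + Y) (v(Y) = (-117 + Y)*(2*Y) = 2*Y*(-117 + Y))
v(226)/27837 = (2*226*(-117 + 226))/27837 = (2*226*109)*(1/27837) = 49268*(1/27837) = 49268/27837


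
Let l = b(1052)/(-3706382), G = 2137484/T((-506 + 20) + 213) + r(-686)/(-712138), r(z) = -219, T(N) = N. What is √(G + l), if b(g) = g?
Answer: I*√20741402726480627155560023451114/51469381561962 ≈ 88.485*I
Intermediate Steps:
G = -217454788715/27773382 (G = 2137484/((-506 + 20) + 213) - 219/(-712138) = 2137484/(-486 + 213) - 219*(-1/712138) = 2137484/(-273) + 219/712138 = 2137484*(-1/273) + 219/712138 = -2137484/273 + 219/712138 = -217454788715/27773382 ≈ -7829.6)
l = -526/1853191 (l = 1052/(-3706382) = 1052*(-1/3706382) = -526/1853191 ≈ -0.00028383)
√(G + l) = √(-217454788715/27773382 - 526/1853191) = √(-402985271962338497/51469381561962) = I*√20741402726480627155560023451114/51469381561962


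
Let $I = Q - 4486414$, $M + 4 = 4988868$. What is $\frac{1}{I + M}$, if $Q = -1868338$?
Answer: $- \frac{1}{1365888} \approx -7.3212 \cdot 10^{-7}$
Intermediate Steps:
$M = 4988864$ ($M = -4 + 4988868 = 4988864$)
$I = -6354752$ ($I = -1868338 - 4486414 = -6354752$)
$\frac{1}{I + M} = \frac{1}{-6354752 + 4988864} = \frac{1}{-1365888} = - \frac{1}{1365888}$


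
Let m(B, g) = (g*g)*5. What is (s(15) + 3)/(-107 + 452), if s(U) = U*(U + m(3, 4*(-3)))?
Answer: 3676/115 ≈ 31.965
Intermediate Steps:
m(B, g) = 5*g**2 (m(B, g) = g**2*5 = 5*g**2)
s(U) = U*(720 + U) (s(U) = U*(U + 5*(4*(-3))**2) = U*(U + 5*(-12)**2) = U*(U + 5*144) = U*(U + 720) = U*(720 + U))
(s(15) + 3)/(-107 + 452) = (15*(720 + 15) + 3)/(-107 + 452) = (15*735 + 3)/345 = (11025 + 3)*(1/345) = 11028*(1/345) = 3676/115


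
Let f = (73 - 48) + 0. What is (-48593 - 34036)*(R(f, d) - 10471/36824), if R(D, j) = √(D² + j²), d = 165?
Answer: 865208259/36824 - 413145*√1114 ≈ -1.3766e+7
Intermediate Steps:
f = 25 (f = 25 + 0 = 25)
(-48593 - 34036)*(R(f, d) - 10471/36824) = (-48593 - 34036)*(√(25² + 165²) - 10471/36824) = -82629*(√(625 + 27225) - 10471*1/36824) = -82629*(√27850 - 10471/36824) = -82629*(5*√1114 - 10471/36824) = -82629*(-10471/36824 + 5*√1114) = 865208259/36824 - 413145*√1114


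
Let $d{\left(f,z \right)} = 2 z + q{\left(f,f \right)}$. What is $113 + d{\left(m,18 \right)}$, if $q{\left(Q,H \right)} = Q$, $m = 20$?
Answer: $169$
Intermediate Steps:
$d{\left(f,z \right)} = f + 2 z$ ($d{\left(f,z \right)} = 2 z + f = f + 2 z$)
$113 + d{\left(m,18 \right)} = 113 + \left(20 + 2 \cdot 18\right) = 113 + \left(20 + 36\right) = 113 + 56 = 169$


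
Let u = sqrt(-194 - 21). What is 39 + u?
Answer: 39 + I*sqrt(215) ≈ 39.0 + 14.663*I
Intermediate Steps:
u = I*sqrt(215) (u = sqrt(-215) = I*sqrt(215) ≈ 14.663*I)
39 + u = 39 + I*sqrt(215)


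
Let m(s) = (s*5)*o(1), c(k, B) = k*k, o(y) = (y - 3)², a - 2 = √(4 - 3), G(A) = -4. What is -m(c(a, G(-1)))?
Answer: -180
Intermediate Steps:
a = 3 (a = 2 + √(4 - 3) = 2 + √1 = 2 + 1 = 3)
o(y) = (-3 + y)²
c(k, B) = k²
m(s) = 20*s (m(s) = (s*5)*(-3 + 1)² = (5*s)*(-2)² = (5*s)*4 = 20*s)
-m(c(a, G(-1))) = -20*3² = -20*9 = -1*180 = -180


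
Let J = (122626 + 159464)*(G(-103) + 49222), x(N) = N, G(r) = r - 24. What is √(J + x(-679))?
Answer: √13849207871 ≈ 1.1768e+5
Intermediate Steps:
G(r) = -24 + r
J = 13849208550 (J = (122626 + 159464)*((-24 - 103) + 49222) = 282090*(-127 + 49222) = 282090*49095 = 13849208550)
√(J + x(-679)) = √(13849208550 - 679) = √13849207871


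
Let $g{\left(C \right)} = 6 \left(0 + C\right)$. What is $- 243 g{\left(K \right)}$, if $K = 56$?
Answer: $-81648$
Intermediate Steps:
$g{\left(C \right)} = 6 C$
$- 243 g{\left(K \right)} = - 243 \cdot 6 \cdot 56 = \left(-243\right) 336 = -81648$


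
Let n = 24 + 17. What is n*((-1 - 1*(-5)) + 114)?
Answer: 4838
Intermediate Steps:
n = 41
n*((-1 - 1*(-5)) + 114) = 41*((-1 - 1*(-5)) + 114) = 41*((-1 + 5) + 114) = 41*(4 + 114) = 41*118 = 4838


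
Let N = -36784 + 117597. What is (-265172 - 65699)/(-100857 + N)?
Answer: 330871/20044 ≈ 16.507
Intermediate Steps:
N = 80813
(-265172 - 65699)/(-100857 + N) = (-265172 - 65699)/(-100857 + 80813) = -330871/(-20044) = -330871*(-1/20044) = 330871/20044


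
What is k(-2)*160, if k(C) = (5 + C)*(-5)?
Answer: -2400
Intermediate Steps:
k(C) = -25 - 5*C
k(-2)*160 = (-25 - 5*(-2))*160 = (-25 + 10)*160 = -15*160 = -2400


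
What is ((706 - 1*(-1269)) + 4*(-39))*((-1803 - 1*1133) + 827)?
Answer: -3836271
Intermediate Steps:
((706 - 1*(-1269)) + 4*(-39))*((-1803 - 1*1133) + 827) = ((706 + 1269) - 156)*((-1803 - 1133) + 827) = (1975 - 156)*(-2936 + 827) = 1819*(-2109) = -3836271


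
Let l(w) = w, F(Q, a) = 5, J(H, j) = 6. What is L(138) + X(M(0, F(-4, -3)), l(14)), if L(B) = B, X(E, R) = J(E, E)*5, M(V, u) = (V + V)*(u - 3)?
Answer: 168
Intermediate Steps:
M(V, u) = 2*V*(-3 + u) (M(V, u) = (2*V)*(-3 + u) = 2*V*(-3 + u))
X(E, R) = 30 (X(E, R) = 6*5 = 30)
L(138) + X(M(0, F(-4, -3)), l(14)) = 138 + 30 = 168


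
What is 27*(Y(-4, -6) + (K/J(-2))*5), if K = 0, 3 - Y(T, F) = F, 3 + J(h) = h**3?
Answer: 243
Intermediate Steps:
J(h) = -3 + h**3
Y(T, F) = 3 - F
27*(Y(-4, -6) + (K/J(-2))*5) = 27*((3 - 1*(-6)) + (0/(-3 + (-2)**3))*5) = 27*((3 + 6) + (0/(-3 - 8))*5) = 27*(9 + (0/(-11))*5) = 27*(9 + (0*(-1/11))*5) = 27*(9 + 0*5) = 27*(9 + 0) = 27*9 = 243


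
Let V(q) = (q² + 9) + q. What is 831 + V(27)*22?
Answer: 17661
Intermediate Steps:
V(q) = 9 + q + q² (V(q) = (9 + q²) + q = 9 + q + q²)
831 + V(27)*22 = 831 + (9 + 27 + 27²)*22 = 831 + (9 + 27 + 729)*22 = 831 + 765*22 = 831 + 16830 = 17661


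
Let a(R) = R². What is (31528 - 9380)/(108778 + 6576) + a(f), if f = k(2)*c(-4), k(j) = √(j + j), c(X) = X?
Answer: 3702402/57677 ≈ 64.192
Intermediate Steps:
k(j) = √2*√j (k(j) = √(2*j) = √2*√j)
f = -8 (f = (√2*√2)*(-4) = 2*(-4) = -8)
(31528 - 9380)/(108778 + 6576) + a(f) = (31528 - 9380)/(108778 + 6576) + (-8)² = 22148/115354 + 64 = 22148*(1/115354) + 64 = 11074/57677 + 64 = 3702402/57677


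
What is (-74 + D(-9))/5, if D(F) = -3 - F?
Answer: -68/5 ≈ -13.600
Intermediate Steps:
(-74 + D(-9))/5 = (-74 + (-3 - 1*(-9)))/5 = (-74 + (-3 + 9))/5 = (-74 + 6)/5 = (⅕)*(-68) = -68/5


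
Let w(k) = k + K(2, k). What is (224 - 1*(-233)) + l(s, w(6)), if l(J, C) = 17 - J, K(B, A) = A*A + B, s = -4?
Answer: 478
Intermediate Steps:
K(B, A) = B + A² (K(B, A) = A² + B = B + A²)
w(k) = 2 + k + k² (w(k) = k + (2 + k²) = 2 + k + k²)
(224 - 1*(-233)) + l(s, w(6)) = (224 - 1*(-233)) + (17 - 1*(-4)) = (224 + 233) + (17 + 4) = 457 + 21 = 478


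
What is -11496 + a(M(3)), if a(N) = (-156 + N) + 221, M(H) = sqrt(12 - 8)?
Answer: -11429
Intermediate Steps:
M(H) = 2 (M(H) = sqrt(4) = 2)
a(N) = 65 + N
-11496 + a(M(3)) = -11496 + (65 + 2) = -11496 + 67 = -11429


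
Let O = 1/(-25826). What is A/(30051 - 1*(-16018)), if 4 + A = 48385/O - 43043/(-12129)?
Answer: -1165868412751/42982377 ≈ -27124.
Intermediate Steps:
O = -1/25826 ≈ -3.8721e-5
A = -1165868412751/933 (A = -4 + (48385/(-1/25826) - 43043/(-12129)) = -4 + (48385*(-25826) - 43043*(-1/12129)) = -4 + (-1249591010 + 3311/933) = -4 - 1165868409019/933 = -1165868412751/933 ≈ -1.2496e+9)
A/(30051 - 1*(-16018)) = -1165868412751/(933*(30051 - 1*(-16018))) = -1165868412751/(933*(30051 + 16018)) = -1165868412751/933/46069 = -1165868412751/933*1/46069 = -1165868412751/42982377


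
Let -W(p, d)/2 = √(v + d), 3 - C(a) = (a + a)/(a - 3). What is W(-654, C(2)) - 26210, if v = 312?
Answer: -26210 - 2*√319 ≈ -26246.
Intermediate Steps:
C(a) = 3 - 2*a/(-3 + a) (C(a) = 3 - (a + a)/(a - 3) = 3 - 2*a/(-3 + a))
W(p, d) = -2*√(312 + d)
W(-654, C(2)) - 26210 = -2*√(312 + (-9 + 2)/(-3 + 2)) - 26210 = -2*√(312 - 7/(-1)) - 26210 = -2*√(312 - 1*(-7)) - 26210 = -2*√(312 + 7) - 26210 = -2*√319 - 26210 = -26210 - 2*√319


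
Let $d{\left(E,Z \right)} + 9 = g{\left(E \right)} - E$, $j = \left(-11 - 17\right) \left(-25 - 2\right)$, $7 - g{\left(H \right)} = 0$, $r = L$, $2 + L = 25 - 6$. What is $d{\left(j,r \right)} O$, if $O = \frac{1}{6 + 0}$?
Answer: $- \frac{379}{3} \approx -126.33$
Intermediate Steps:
$O = \frac{1}{6} \approx 0.16667$
$L = 17$ ($L = -2 + \left(25 - 6\right) = -2 + 19 = 17$)
$r = 17$
$g{\left(H \right)} = 7$ ($g{\left(H \right)} = 7 - 0 = 7 + 0 = 7$)
$j = 756$ ($j = \left(-28\right) \left(-27\right) = 756$)
$d{\left(E,Z \right)} = -2 - E$ ($d{\left(E,Z \right)} = -9 - \left(-7 + E\right) = -2 - E$)
$d{\left(j,r \right)} O = \left(-2 - 756\right) \frac{1}{6} = \left(-758\right) \frac{1}{6} = - \frac{379}{3}$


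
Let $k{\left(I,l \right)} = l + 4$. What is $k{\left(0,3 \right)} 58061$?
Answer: $406427$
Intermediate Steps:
$k{\left(I,l \right)} = 4 + l$
$k{\left(0,3 \right)} 58061 = \left(4 + 3\right) 58061 = 7 \cdot 58061 = 406427$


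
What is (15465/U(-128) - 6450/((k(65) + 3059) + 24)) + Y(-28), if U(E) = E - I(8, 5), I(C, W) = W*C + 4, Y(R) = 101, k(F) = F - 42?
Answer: 2406871/267116 ≈ 9.0106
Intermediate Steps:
k(F) = -42 + F
I(C, W) = 4 + C*W (I(C, W) = C*W + 4 = 4 + C*W)
U(E) = -44 + E (U(E) = E - (4 + 8*5) = E - (4 + 40) = E - 1*44 = E - 44 = -44 + E)
(15465/U(-128) - 6450/((k(65) + 3059) + 24)) + Y(-28) = (15465/(-44 - 128) - 6450/(((-42 + 65) + 3059) + 24)) + 101 = (15465/(-172) - 6450/((23 + 3059) + 24)) + 101 = (15465*(-1/172) - 6450/(3082 + 24)) + 101 = (-15465/172 - 6450/3106) + 101 = (-15465/172 - 6450*1/3106) + 101 = (-15465/172 - 3225/1553) + 101 = -24571845/267116 + 101 = 2406871/267116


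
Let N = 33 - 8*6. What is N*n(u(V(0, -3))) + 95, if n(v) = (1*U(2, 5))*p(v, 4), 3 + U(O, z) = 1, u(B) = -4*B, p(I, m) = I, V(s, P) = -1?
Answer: 215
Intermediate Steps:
U(O, z) = -2 (U(O, z) = -3 + 1 = -2)
n(v) = -2*v (n(v) = (1*(-2))*v = -2*v)
N = -15 (N = 33 - 48 = -15)
N*n(u(V(0, -3))) + 95 = -(-30)*(-4*(-1)) + 95 = -(-30)*4 + 95 = -15*(-8) + 95 = 120 + 95 = 215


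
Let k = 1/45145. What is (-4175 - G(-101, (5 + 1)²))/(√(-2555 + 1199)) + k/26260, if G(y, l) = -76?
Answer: 1/1185507700 + 4099*I*√339/678 ≈ 8.4352e-10 + 111.31*I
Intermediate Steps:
k = 1/45145 ≈ 2.2151e-5
(-4175 - G(-101, (5 + 1)²))/(√(-2555 + 1199)) + k/26260 = (-4175 - 1*(-76))/(√(-2555 + 1199)) + (1/45145)/26260 = (-4175 + 76)/(√(-1356)) + (1/45145)*(1/26260) = -4099*(-I*√339/678) + 1/1185507700 = -(-4099)*I*√339/678 + 1/1185507700 = 4099*I*√339/678 + 1/1185507700 = 1/1185507700 + 4099*I*√339/678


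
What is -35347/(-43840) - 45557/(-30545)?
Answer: 615378599/267818560 ≈ 2.2977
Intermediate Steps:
-35347/(-43840) - 45557/(-30545) = -35347*(-1/43840) - 45557*(-1/30545) = 35347/43840 + 45557/30545 = 615378599/267818560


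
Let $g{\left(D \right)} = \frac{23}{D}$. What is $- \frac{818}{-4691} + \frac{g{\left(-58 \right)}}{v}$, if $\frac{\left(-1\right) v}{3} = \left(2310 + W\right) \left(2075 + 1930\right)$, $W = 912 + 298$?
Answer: $\frac{2006539711093}{11506940438400} \approx 0.17438$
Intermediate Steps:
$W = 1210$
$v = -42292800$ ($v = - 3 \left(2310 + 1210\right) \left(2075 + 1930\right) = - 3 \cdot 3520 \cdot 4005 = \left(-3\right) 14097600 = -42292800$)
$- \frac{818}{-4691} + \frac{g{\left(-58 \right)}}{v} = - \frac{818}{-4691} + \frac{23 \frac{1}{-58}}{-42292800} = \left(-818\right) \left(- \frac{1}{4691}\right) + 23 \left(- \frac{1}{58}\right) \left(- \frac{1}{42292800}\right) = \frac{818}{4691} - - \frac{23}{2452982400} = \frac{818}{4691} + \frac{23}{2452982400} = \frac{2006539711093}{11506940438400}$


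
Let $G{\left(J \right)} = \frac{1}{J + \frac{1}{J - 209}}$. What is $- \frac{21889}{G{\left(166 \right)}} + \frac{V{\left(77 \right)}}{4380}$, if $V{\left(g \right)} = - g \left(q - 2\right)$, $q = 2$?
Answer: $- \frac{156221793}{43} \approx -3.6331 \cdot 10^{6}$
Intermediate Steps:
$G{\left(J \right)} = \frac{1}{J + \frac{1}{-209 + J}}$
$V{\left(g \right)} = 0$ ($V{\left(g \right)} = - g \left(2 - 2\right) = - g 0 = 0$)
$- \frac{21889}{G{\left(166 \right)}} + \frac{V{\left(77 \right)}}{4380} = - \frac{21889}{\frac{1}{1 + 166^{2} - 34694} \left(-209 + 166\right)} + \frac{0}{4380} = - \frac{21889}{\frac{1}{1 + 27556 - 34694} \left(-43\right)} + 0 \cdot \frac{1}{4380} = - \frac{21889}{\frac{1}{-7137} \left(-43\right)} + 0 = - \frac{21889}{\left(- \frac{1}{7137}\right) \left(-43\right)} + 0 = - \frac{21889}{\frac{43}{7137}} + 0 = \left(-21889\right) \frac{7137}{43} + 0 = - \frac{156221793}{43} + 0 = - \frac{156221793}{43}$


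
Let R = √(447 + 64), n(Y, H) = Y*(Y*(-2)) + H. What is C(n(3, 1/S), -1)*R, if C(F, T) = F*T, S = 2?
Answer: 35*√511/2 ≈ 395.59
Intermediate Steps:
n(Y, H) = H - 2*Y² (n(Y, H) = Y*(-2*Y) + H = -2*Y² + H = H - 2*Y²)
R = √511 ≈ 22.605
C(n(3, 1/S), -1)*R = ((1/2 - 2*3²)*(-1))*√511 = ((½ - 2*9)*(-1))*√511 = ((½ - 18)*(-1))*√511 = (-35/2*(-1))*√511 = 35*√511/2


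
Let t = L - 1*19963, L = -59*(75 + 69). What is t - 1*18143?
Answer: -46602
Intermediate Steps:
L = -8496 (L = -59*144 = -8496)
t = -28459 (t = -8496 - 1*19963 = -8496 - 19963 = -28459)
t - 1*18143 = -28459 - 1*18143 = -28459 - 18143 = -46602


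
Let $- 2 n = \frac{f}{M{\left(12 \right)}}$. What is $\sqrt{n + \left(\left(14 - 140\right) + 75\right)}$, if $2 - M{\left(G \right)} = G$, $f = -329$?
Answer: $\frac{i \sqrt{6745}}{10} \approx 8.2128 i$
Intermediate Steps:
$M{\left(G \right)} = 2 - G$
$n = - \frac{329}{20}$ ($n = - \frac{\left(-329\right) \frac{1}{2 - 12}}{2} = - \frac{\left(-329\right) \frac{1}{-10}}{2} = - \frac{\left(-329\right) \left(- \frac{1}{10}\right)}{2} = \left(- \frac{1}{2}\right) \frac{329}{10} = - \frac{329}{20} \approx -16.45$)
$\sqrt{n + \left(\left(14 - 140\right) + 75\right)} = \sqrt{- \frac{329}{20} + \left(\left(14 - 140\right) + 75\right)} = \sqrt{- \frac{329}{20} + \left(-126 + 75\right)} = \sqrt{- \frac{329}{20} - 51} = \sqrt{- \frac{1349}{20}} = \frac{i \sqrt{6745}}{10}$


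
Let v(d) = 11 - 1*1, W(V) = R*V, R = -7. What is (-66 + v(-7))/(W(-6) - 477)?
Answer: 56/435 ≈ 0.12874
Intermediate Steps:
W(V) = -7*V
v(d) = 10 (v(d) = 11 - 1 = 10)
(-66 + v(-7))/(W(-6) - 477) = (-66 + 10)/(-7*(-6) - 477) = -56/(42 - 477) = -56/(-435) = -56*(-1/435) = 56/435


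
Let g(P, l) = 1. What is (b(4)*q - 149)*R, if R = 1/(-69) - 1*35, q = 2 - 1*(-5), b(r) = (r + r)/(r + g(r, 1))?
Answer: 1664624/345 ≈ 4825.0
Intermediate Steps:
b(r) = 2*r/(1 + r) (b(r) = (r + r)/(r + 1) = (2*r)/(1 + r) = 2*r/(1 + r))
q = 7 (q = 2 + 5 = 7)
R = -2416/69 (R = -1/69 - 35 = -2416/69 ≈ -35.014)
(b(4)*q - 149)*R = ((2*4/(1 + 4))*7 - 149)*(-2416/69) = ((2*4/5)*7 - 149)*(-2416/69) = ((2*4*(1/5))*7 - 149)*(-2416/69) = ((8/5)*7 - 149)*(-2416/69) = (56/5 - 149)*(-2416/69) = -689/5*(-2416/69) = 1664624/345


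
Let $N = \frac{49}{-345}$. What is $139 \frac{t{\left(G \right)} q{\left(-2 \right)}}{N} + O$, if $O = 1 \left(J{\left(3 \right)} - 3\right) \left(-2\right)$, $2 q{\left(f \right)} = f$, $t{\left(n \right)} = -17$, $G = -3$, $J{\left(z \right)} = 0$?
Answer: $- \frac{814941}{49} \approx -16631.0$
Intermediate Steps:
$N = - \frac{49}{345}$ ($N = 49 \left(- \frac{1}{345}\right) = - \frac{49}{345} \approx -0.14203$)
$q{\left(f \right)} = \frac{f}{2}$
$O = 6$ ($O = 1 \left(0 - 3\right) \left(-2\right) = 1 \left(-3\right) \left(-2\right) = \left(-3\right) \left(-2\right) = 6$)
$139 \frac{t{\left(G \right)} q{\left(-2 \right)}}{N} + O = 139 \frac{\left(-17\right) \frac{1}{2} \left(-2\right)}{- \frac{49}{345}} + 6 = 139 \left(-17\right) \left(-1\right) \left(- \frac{345}{49}\right) + 6 = 139 \cdot 17 \left(- \frac{345}{49}\right) + 6 = 139 \left(- \frac{5865}{49}\right) + 6 = - \frac{815235}{49} + 6 = - \frac{814941}{49}$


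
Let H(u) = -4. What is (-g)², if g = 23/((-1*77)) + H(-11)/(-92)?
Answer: 204304/3136441 ≈ 0.065139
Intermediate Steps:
g = -452/1771 (g = 23/((-1*77)) - 4/(-92) = 23/(-77) - 4*(-1/92) = 23*(-1/77) + 1/23 = -23/77 + 1/23 = -452/1771 ≈ -0.25522)
(-g)² = (-1*(-452/1771))² = (452/1771)² = 204304/3136441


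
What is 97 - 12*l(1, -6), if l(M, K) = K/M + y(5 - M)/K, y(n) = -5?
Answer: 159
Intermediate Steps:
l(M, K) = -5/K + K/M (l(M, K) = K/M - 5/K = -5/K + K/M)
97 - 12*l(1, -6) = 97 - 12*(-5/(-6) - 6/1) = 97 - 12*(-5*(-⅙) - 6*1) = 97 - 12*(⅚ - 6) = 97 - 12*(-31/6) = 97 + 62 = 159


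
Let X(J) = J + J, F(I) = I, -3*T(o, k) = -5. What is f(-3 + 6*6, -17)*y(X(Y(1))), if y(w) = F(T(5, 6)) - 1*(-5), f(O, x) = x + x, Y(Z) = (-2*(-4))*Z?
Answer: -680/3 ≈ -226.67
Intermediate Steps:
T(o, k) = 5/3 (T(o, k) = -1/3*(-5) = 5/3)
Y(Z) = 8*Z
f(O, x) = 2*x
X(J) = 2*J
y(w) = 20/3 (y(w) = 5/3 - 1*(-5) = 5/3 + 5 = 20/3)
f(-3 + 6*6, -17)*y(X(Y(1))) = (2*(-17))*(20/3) = -34*20/3 = -680/3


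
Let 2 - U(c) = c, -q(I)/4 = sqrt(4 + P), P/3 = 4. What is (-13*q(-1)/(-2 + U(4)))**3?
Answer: -140608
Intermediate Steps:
P = 12 (P = 3*4 = 12)
q(I) = -16 (q(I) = -4*sqrt(4 + 12) = -4*sqrt(16) = -4*4 = -16)
U(c) = 2 - c
(-13*q(-1)/(-2 + U(4)))**3 = (-13*(-16)/(-2 + (2 - 1*4)))**3 = (-13*(-16)/(-2 + (2 - 4)))**3 = (-13*(-16)/(-2 - 2))**3 = (-13*(-16)/(-4))**3 = (-(-13)*(-16)/4)**3 = (-13*4)**3 = (-52)**3 = -140608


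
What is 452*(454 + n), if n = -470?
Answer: -7232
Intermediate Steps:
452*(454 + n) = 452*(454 - 470) = 452*(-16) = -7232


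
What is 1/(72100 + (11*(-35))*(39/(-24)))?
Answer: 8/581805 ≈ 1.3750e-5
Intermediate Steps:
1/(72100 + (11*(-35))*(39/(-24))) = 1/(72100 - 15015*(-1)/24) = 1/(72100 - 385*(-13/8)) = 1/(72100 + 5005/8) = 1/(581805/8) = 8/581805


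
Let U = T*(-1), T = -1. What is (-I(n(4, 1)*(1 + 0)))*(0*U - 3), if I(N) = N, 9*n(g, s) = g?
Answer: 4/3 ≈ 1.3333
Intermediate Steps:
n(g, s) = g/9
U = 1 (U = -1*(-1) = 1)
(-I(n(4, 1)*(1 + 0)))*(0*U - 3) = (-(⅑)*4*(1 + 0))*(0*1 - 3) = (-4/9)*(0 - 3) = -1*4/9*(-3) = -4/9*(-3) = 4/3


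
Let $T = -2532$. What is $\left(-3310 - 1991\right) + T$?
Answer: $-7833$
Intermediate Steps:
$\left(-3310 - 1991\right) + T = \left(-3310 - 1991\right) - 2532 = -5301 - 2532 = -7833$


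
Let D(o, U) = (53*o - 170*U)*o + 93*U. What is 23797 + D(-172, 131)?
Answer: 5434372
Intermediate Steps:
D(o, U) = 93*U + o*(-170*U + 53*o) (D(o, U) = (-170*U + 53*o)*o + 93*U = o*(-170*U + 53*o) + 93*U = 93*U + o*(-170*U + 53*o))
23797 + D(-172, 131) = 23797 + (53*(-172)**2 + 93*131 - 170*131*(-172)) = 23797 + (53*29584 + 12183 + 3830440) = 23797 + (1567952 + 12183 + 3830440) = 23797 + 5410575 = 5434372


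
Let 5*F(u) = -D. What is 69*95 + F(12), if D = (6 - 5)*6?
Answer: 32769/5 ≈ 6553.8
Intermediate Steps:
D = 6 (D = 1*6 = 6)
F(u) = -6/5 (F(u) = (-1*6)/5 = (1/5)*(-6) = -6/5)
69*95 + F(12) = 69*95 - 6/5 = 6555 - 6/5 = 32769/5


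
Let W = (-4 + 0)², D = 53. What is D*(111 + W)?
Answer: 6731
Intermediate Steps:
W = 16 (W = (-4)² = 16)
D*(111 + W) = 53*(111 + 16) = 53*127 = 6731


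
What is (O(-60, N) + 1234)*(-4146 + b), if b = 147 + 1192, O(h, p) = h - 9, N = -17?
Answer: -3270155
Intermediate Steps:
O(h, p) = -9 + h
b = 1339
(O(-60, N) + 1234)*(-4146 + b) = ((-9 - 60) + 1234)*(-4146 + 1339) = (-69 + 1234)*(-2807) = 1165*(-2807) = -3270155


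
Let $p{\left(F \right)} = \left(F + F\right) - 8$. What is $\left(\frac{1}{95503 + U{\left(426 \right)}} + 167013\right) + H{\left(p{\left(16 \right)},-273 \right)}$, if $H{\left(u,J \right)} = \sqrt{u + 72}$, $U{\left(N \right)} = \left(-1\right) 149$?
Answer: $\frac{15925357603}{95354} + 4 \sqrt{6} \approx 1.6702 \cdot 10^{5}$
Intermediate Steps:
$U{\left(N \right)} = -149$
$p{\left(F \right)} = -8 + 2 F$ ($p{\left(F \right)} = 2 F - 8 = -8 + 2 F$)
$H{\left(u,J \right)} = \sqrt{72 + u}$
$\left(\frac{1}{95503 + U{\left(426 \right)}} + 167013\right) + H{\left(p{\left(16 \right)},-273 \right)} = \left(\frac{1}{95503 - 149} + 167013\right) + \sqrt{72 + \left(-8 + 2 \cdot 16\right)} = \left(\frac{1}{95354} + 167013\right) + \sqrt{72 + \left(-8 + 32\right)} = \left(\frac{1}{95354} + 167013\right) + \sqrt{72 + 24} = \frac{15925357603}{95354} + \sqrt{96} = \frac{15925357603}{95354} + 4 \sqrt{6}$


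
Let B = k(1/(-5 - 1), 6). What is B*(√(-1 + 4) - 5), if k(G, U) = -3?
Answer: 15 - 3*√3 ≈ 9.8038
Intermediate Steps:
B = -3
B*(√(-1 + 4) - 5) = -3*(√(-1 + 4) - 5) = -3*(√3 - 5) = -3*(-5 + √3) = 15 - 3*√3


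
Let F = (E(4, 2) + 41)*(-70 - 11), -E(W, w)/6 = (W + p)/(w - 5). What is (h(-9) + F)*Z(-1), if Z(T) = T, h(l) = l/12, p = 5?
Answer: 19119/4 ≈ 4779.8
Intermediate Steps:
h(l) = l/12 (h(l) = l*(1/12) = l/12)
E(W, w) = -6*(5 + W)/(-5 + w) (E(W, w) = -6*(W + 5)/(w - 5) = -6*(5 + W)/(-5 + w))
F = -4779 (F = (6*(-5 - 1*4)/(-5 + 2) + 41)*(-70 - 11) = (6*(-5 - 4)/(-3) + 41)*(-81) = (6*(-⅓)*(-9) + 41)*(-81) = (18 + 41)*(-81) = 59*(-81) = -4779)
(h(-9) + F)*Z(-1) = ((1/12)*(-9) - 4779)*(-1) = (-¾ - 4779)*(-1) = -19119/4*(-1) = 19119/4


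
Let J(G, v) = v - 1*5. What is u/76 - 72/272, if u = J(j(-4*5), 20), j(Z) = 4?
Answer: -87/1292 ≈ -0.067338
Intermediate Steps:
J(G, v) = -5 + v (J(G, v) = v - 5 = -5 + v)
u = 15 (u = -5 + 20 = 15)
u/76 - 72/272 = 15/76 - 72/272 = 15*(1/76) - 72*1/272 = 15/76 - 9/34 = -87/1292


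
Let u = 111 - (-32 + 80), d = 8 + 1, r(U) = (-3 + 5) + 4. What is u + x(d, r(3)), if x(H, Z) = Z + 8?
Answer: 77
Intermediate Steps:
r(U) = 6 (r(U) = 2 + 4 = 6)
d = 9
x(H, Z) = 8 + Z
u = 63 (u = 111 - 1*48 = 111 - 48 = 63)
u + x(d, r(3)) = 63 + (8 + 6) = 63 + 14 = 77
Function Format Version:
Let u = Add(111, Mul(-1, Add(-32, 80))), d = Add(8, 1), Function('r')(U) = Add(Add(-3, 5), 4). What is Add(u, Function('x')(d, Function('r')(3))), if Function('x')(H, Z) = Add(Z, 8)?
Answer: 77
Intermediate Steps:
Function('r')(U) = 6 (Function('r')(U) = Add(2, 4) = 6)
d = 9
Function('x')(H, Z) = Add(8, Z)
u = 63 (u = Add(111, Mul(-1, 48)) = Add(111, -48) = 63)
Add(u, Function('x')(d, Function('r')(3))) = Add(63, Add(8, 6)) = Add(63, 14) = 77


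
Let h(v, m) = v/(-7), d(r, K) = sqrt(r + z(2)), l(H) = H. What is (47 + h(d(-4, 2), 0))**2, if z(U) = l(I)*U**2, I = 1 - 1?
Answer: 108237/49 - 188*I/7 ≈ 2208.9 - 26.857*I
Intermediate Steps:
I = 0
z(U) = 0 (z(U) = 0*U**2 = 0)
d(r, K) = sqrt(r) (d(r, K) = sqrt(r + 0) = sqrt(r))
h(v, m) = -v/7 (h(v, m) = v*(-1/7) = -v/7)
(47 + h(d(-4, 2), 0))**2 = (47 - 2*I/7)**2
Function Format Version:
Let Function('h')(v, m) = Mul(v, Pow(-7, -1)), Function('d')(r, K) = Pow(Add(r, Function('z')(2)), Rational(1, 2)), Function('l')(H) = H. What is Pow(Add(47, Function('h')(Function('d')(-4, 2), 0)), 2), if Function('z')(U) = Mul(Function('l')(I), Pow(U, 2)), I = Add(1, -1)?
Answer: Add(Rational(108237, 49), Mul(Rational(-188, 7), I)) ≈ Add(2208.9, Mul(-26.857, I))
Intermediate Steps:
I = 0
Function('z')(U) = 0 (Function('z')(U) = Mul(0, Pow(U, 2)) = 0)
Function('d')(r, K) = Pow(r, Rational(1, 2)) (Function('d')(r, K) = Pow(Add(r, 0), Rational(1, 2)) = Pow(r, Rational(1, 2)))
Function('h')(v, m) = Mul(Rational(-1, 7), v) (Function('h')(v, m) = Mul(v, Rational(-1, 7)) = Mul(Rational(-1, 7), v))
Pow(Add(47, Function('h')(Function('d')(-4, 2), 0)), 2) = Pow(Add(47, Mul(Rational(-1, 7), Pow(-4, Rational(1, 2)))), 2) = Pow(Add(47, Mul(Rational(-1, 7), Mul(2, I))), 2) = Pow(Add(47, Mul(Rational(-2, 7), I)), 2)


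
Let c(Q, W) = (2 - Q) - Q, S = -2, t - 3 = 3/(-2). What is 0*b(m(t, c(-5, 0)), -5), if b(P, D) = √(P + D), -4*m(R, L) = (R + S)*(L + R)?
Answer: 0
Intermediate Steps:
t = 3/2 (t = 3 + 3/(-2) = 3 + 3*(-½) = 3 - 3/2 = 3/2 ≈ 1.5000)
c(Q, W) = 2 - 2*Q
m(R, L) = -(-2 + R)*(L + R)/4 (m(R, L) = -(R - 2)*(L + R)/4 = -(-2 + R)*(L + R)/4)
b(P, D) = √(D + P)
0*b(m(t, c(-5, 0)), -5) = 0*√(-5 + ((2 - 2*(-5))/2 + (½)*(3/2) - (3/2)²/4 - ¼*(2 - 2*(-5))*3/2)) = 0*√(-5 + ((2 + 10)/2 + ¾ - ¼*9/4 - ¼*(2 + 10)*3/2)) = 0*√(-5 + ((½)*12 + ¾ - 9/16 - ¼*12*3/2)) = 0*√(-5 + (6 + ¾ - 9/16 - 9/2)) = 0*√(-5 + 27/16) = 0*√(-53/16) = 0*(I*√53/4) = 0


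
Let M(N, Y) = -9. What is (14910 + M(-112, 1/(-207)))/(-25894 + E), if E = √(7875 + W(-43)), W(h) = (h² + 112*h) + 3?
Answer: -385846494/670494325 - 14901*√4911/670494325 ≈ -0.57702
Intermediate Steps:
W(h) = 3 + h² + 112*h
E = √4911 (E = √(7875 + (3 + (-43)² + 112*(-43))) = √(7875 + (3 + 1849 - 4816)) = √(7875 - 2964) = √4911 ≈ 70.078)
(14910 + M(-112, 1/(-207)))/(-25894 + E) = (14910 - 9)/(-25894 + √4911) = 14901/(-25894 + √4911)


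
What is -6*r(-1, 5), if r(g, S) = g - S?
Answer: 36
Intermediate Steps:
-6*r(-1, 5) = -6*(-1 - 1*5) = -6*(-1 - 5) = -6*(-6) = 36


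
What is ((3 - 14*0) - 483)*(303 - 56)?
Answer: -118560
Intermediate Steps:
((3 - 14*0) - 483)*(303 - 56) = ((3 - 1*0) - 483)*247 = ((3 + 0) - 483)*247 = (3 - 483)*247 = -480*247 = -118560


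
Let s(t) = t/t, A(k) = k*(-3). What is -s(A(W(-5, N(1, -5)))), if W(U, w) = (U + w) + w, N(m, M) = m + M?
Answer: -1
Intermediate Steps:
N(m, M) = M + m
W(U, w) = U + 2*w
A(k) = -3*k
s(t) = 1
-s(A(W(-5, N(1, -5)))) = -1*1 = -1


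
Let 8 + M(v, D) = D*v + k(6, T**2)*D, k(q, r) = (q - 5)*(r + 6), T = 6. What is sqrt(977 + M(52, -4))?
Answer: sqrt(593) ≈ 24.352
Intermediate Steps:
k(q, r) = (-5 + q)*(6 + r)
M(v, D) = -8 + 42*D + D*v (M(v, D) = -8 + (D*v + (-30 - 5*6**2 + 6*6 + 6*6**2)*D) = -8 + (D*v + (-30 - 5*36 + 36 + 6*36)*D) = -8 + (D*v + (-30 - 180 + 36 + 216)*D) = -8 + (D*v + 42*D) = -8 + (42*D + D*v) = -8 + 42*D + D*v)
sqrt(977 + M(52, -4)) = sqrt(977 + (-8 + 42*(-4) - 4*52)) = sqrt(977 + (-8 - 168 - 208)) = sqrt(977 - 384) = sqrt(593)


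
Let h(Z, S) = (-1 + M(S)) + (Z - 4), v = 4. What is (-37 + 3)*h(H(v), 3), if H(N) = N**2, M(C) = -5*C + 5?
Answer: -34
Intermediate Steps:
M(C) = 5 - 5*C
h(Z, S) = Z - 5*S (h(Z, S) = (-1 + (5 - 5*S)) + (Z - 4) = (4 - 5*S) + (-4 + Z) = Z - 5*S)
(-37 + 3)*h(H(v), 3) = (-37 + 3)*(4**2 - 5*3) = -34*(16 - 15) = -34*1 = -34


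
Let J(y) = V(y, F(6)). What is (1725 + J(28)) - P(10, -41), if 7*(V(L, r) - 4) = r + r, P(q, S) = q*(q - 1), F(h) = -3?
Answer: 11467/7 ≈ 1638.1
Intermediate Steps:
P(q, S) = q*(-1 + q)
V(L, r) = 4 + 2*r/7 (V(L, r) = 4 + (r + r)/7 = 4 + (2*r)/7 = 4 + 2*r/7)
J(y) = 22/7 (J(y) = 4 + (2/7)*(-3) = 4 - 6/7 = 22/7)
(1725 + J(28)) - P(10, -41) = (1725 + 22/7) - 10*(-1 + 10) = 12097/7 - 10*9 = 12097/7 - 1*90 = 12097/7 - 90 = 11467/7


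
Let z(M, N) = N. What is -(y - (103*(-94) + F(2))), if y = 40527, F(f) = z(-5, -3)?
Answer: -50212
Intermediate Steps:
F(f) = -3
-(y - (103*(-94) + F(2))) = -(40527 - (103*(-94) - 3)) = -(40527 - (-9682 - 3)) = -(40527 - 1*(-9685)) = -(40527 + 9685) = -1*50212 = -50212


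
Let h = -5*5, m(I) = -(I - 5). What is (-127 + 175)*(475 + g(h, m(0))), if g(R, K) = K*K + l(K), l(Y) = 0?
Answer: 24000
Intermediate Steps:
m(I) = 5 - I (m(I) = -(-5 + I) = 5 - I)
h = -25
g(R, K) = K² (g(R, K) = K*K + 0 = K² + 0 = K²)
(-127 + 175)*(475 + g(h, m(0))) = (-127 + 175)*(475 + (5 - 1*0)²) = 48*(475 + (5 + 0)²) = 48*(475 + 5²) = 48*(475 + 25) = 48*500 = 24000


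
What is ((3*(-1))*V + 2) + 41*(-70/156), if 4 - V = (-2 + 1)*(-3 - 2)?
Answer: -1045/78 ≈ -13.397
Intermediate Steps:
V = -1 (V = 4 - (-2 + 1)*(-3 - 2) = 4 - (-1)*(-5) = 4 - 1*5 = 4 - 5 = -1)
((3*(-1))*V + 2) + 41*(-70/156) = ((3*(-1))*(-1) + 2) + 41*(-70/156) = (-3*(-1) + 2) + 41*(-70*1/156) = (3 + 2) + 41*(-35/78) = 5 - 1435/78 = -1045/78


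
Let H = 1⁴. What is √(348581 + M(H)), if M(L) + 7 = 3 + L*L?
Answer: √348578 ≈ 590.41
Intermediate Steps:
H = 1
M(L) = -4 + L² (M(L) = -7 + (3 + L*L) = -7 + (3 + L²) = -4 + L²)
√(348581 + M(H)) = √(348581 + (-4 + 1²)) = √(348581 + (-4 + 1)) = √(348581 - 3) = √348578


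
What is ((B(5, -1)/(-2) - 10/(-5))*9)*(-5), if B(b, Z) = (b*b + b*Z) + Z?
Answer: 675/2 ≈ 337.50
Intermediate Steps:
B(b, Z) = Z + b² + Z*b (B(b, Z) = (b² + Z*b) + Z = Z + b² + Z*b)
((B(5, -1)/(-2) - 10/(-5))*9)*(-5) = (((-1 + 5² - 1*5)/(-2) - 10/(-5))*9)*(-5) = (((-1 + 25 - 5)*(-½) - 10*(-⅕))*9)*(-5) = ((19*(-½) + 2)*9)*(-5) = ((-19/2 + 2)*9)*(-5) = -15/2*9*(-5) = -135/2*(-5) = 675/2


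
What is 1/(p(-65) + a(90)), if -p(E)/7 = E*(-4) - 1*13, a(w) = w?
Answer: -1/1639 ≈ -0.00061013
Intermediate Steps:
p(E) = 91 + 28*E (p(E) = -7*(E*(-4) - 1*13) = -7*(-4*E - 13) = -7*(-13 - 4*E) = 91 + 28*E)
1/(p(-65) + a(90)) = 1/((91 + 28*(-65)) + 90) = 1/((91 - 1820) + 90) = 1/(-1729 + 90) = 1/(-1639) = -1/1639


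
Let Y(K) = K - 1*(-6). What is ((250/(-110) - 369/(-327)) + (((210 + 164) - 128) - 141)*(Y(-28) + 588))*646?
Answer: 46030857908/1199 ≈ 3.8391e+7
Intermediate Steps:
Y(K) = 6 + K (Y(K) = K + 6 = 6 + K)
((250/(-110) - 369/(-327)) + (((210 + 164) - 128) - 141)*(Y(-28) + 588))*646 = ((250/(-110) - 369/(-327)) + (((210 + 164) - 128) - 141)*((6 - 28) + 588))*646 = ((250*(-1/110) - 369*(-1/327)) + ((374 - 128) - 141)*(-22 + 588))*646 = ((-25/11 + 123/109) + (246 - 141)*566)*646 = (-1372/1199 + 105*566)*646 = (-1372/1199 + 59430)*646 = (71255198/1199)*646 = 46030857908/1199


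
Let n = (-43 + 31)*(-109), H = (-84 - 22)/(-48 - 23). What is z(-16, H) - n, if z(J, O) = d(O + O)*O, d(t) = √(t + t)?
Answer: -1308 + 212*√7526/5041 ≈ -1304.4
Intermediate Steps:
d(t) = √2*√t (d(t) = √(2*t) = √2*√t)
H = 106/71 (H = -106/(-71) = -106*(-1/71) = 106/71 ≈ 1.4930)
n = 1308 (n = -12*(-109) = 1308)
z(J, O) = 2*O^(3/2) (z(J, O) = (√2*√(O + O))*O = (√2*√(2*O))*O = (√2*(√2*√O))*O = (2*√O)*O = 2*O^(3/2))
z(-16, H) - n = 2*(106/71)^(3/2) - 1*1308 = 2*(106*√7526/5041) - 1308 = 212*√7526/5041 - 1308 = -1308 + 212*√7526/5041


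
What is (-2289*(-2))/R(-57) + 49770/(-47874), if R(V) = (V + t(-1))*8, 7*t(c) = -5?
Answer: -17703/1616 ≈ -10.955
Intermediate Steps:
t(c) = -5/7 (t(c) = (⅐)*(-5) = -5/7)
R(V) = -40/7 + 8*V (R(V) = (V - 5/7)*8 = (-5/7 + V)*8 = -40/7 + 8*V)
(-2289*(-2))/R(-57) + 49770/(-47874) = (-2289*(-2))/(-40/7 + 8*(-57)) + 49770/(-47874) = 4578/(-40/7 - 456) + 49770*(-1/47874) = 4578/(-3232/7) - 105/101 = 4578*(-7/3232) - 105/101 = -16023/1616 - 105/101 = -17703/1616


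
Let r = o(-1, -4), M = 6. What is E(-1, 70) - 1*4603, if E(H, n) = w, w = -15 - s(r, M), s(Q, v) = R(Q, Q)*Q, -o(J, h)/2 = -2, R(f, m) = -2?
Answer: -4610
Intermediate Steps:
o(J, h) = 4 (o(J, h) = -2*(-2) = 4)
r = 4
s(Q, v) = -2*Q
w = -7 (w = -15 - (-2)*4 = -15 - 1*(-8) = -15 + 8 = -7)
E(H, n) = -7
E(-1, 70) - 1*4603 = -7 - 1*4603 = -7 - 4603 = -4610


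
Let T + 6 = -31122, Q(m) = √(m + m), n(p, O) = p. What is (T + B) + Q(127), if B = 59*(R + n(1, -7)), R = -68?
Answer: -35081 + √254 ≈ -35065.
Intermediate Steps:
Q(m) = √2*√m (Q(m) = √(2*m) = √2*√m)
T = -31128 (T = -6 - 31122 = -31128)
B = -3953 (B = 59*(-68 + 1) = 59*(-67) = -3953)
(T + B) + Q(127) = (-31128 - 3953) + √2*√127 = -35081 + √254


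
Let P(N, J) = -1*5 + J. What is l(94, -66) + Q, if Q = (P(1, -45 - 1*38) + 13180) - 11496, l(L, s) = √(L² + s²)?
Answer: 1596 + 2*√3298 ≈ 1710.9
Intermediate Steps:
P(N, J) = -5 + J
Q = 1596 (Q = ((-5 + (-45 - 1*38)) + 13180) - 11496 = ((-5 + (-45 - 38)) + 13180) - 11496 = ((-5 - 83) + 13180) - 11496 = (-88 + 13180) - 11496 = 13092 - 11496 = 1596)
l(94, -66) + Q = √(94² + (-66)²) + 1596 = √(8836 + 4356) + 1596 = √13192 + 1596 = 2*√3298 + 1596 = 1596 + 2*√3298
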